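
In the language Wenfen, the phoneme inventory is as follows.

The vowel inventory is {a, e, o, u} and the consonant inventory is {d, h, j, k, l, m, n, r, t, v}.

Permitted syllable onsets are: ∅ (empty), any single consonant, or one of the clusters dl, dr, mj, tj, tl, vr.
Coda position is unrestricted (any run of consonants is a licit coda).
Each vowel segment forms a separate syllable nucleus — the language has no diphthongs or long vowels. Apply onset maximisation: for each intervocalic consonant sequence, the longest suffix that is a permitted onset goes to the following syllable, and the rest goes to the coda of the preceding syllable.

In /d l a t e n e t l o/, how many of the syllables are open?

4

Vowels present: a, e, e, o; each is a nucleus, giving 4 syllables.
σ1/σ2 boundary: /t/ → onset of the next syllable (single consonants are always licit onsets).
σ2/σ3 boundary: just /n/ — single C goes to the following onset.
σ3/σ4 boundary: /tl/ — entire cluster is a permitted onset → onset /tl/, coda ∅.
Putting it together: dla.te.ne.tlo.
Classifying each syllable: /dla/ (open), /te/ (open), /ne/ (open), /tlo/ (open).
Open syllables: 4.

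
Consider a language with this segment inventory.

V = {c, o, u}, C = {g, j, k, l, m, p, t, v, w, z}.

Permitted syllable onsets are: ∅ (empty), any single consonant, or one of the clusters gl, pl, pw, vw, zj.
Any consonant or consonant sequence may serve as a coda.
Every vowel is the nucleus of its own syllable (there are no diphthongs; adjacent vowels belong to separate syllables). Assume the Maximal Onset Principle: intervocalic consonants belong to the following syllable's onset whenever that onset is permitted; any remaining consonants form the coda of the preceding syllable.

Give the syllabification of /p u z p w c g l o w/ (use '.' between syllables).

puz.pwc.glow

The vowels are u, c, o — 3 nuclei, so 3 syllables.
Between /u/ (V1) and /c/ (V2): cluster /zpw/ — the longest permitted-onset suffix is /pw/; onset = /pw/, preceding coda = /z/.
Between /c/ (V2) and /o/ (V3): /gl/ — entire cluster is a permitted onset → onset /gl/, coda ∅.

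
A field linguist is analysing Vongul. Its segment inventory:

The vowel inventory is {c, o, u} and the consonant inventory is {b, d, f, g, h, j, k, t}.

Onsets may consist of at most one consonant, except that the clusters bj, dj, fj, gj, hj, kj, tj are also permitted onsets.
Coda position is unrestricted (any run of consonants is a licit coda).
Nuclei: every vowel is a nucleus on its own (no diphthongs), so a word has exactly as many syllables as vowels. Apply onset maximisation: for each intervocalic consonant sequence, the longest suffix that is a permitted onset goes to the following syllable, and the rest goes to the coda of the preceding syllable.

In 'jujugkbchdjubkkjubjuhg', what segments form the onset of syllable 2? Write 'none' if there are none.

Vowels present: u, u, c, u, u, u; each is a nucleus, giving 6 syllables.
/u…u/ gap (V1→V2): /j/ → onset of the next syllable (single consonants are always licit onsets).
/u…c/ gap (V2→V3): /gkb/ — longest licit onset from the right is /b/, leaving /gk/ as coda.
/c…u/ gap (V3→V4): /hdj/; trying suffixes from longest down, /dj/ is the first permitted one, so coda /h/ | onset /dj/.
/u…u/ gap (V4→V5): /bkkj/ — longest licit onset from the right is /kj/, leaving /bk/ as coda.
/u…u/ gap (V5→V6): /bj/ — entire cluster is a permitted onset → onset /bj/, coda ∅.
Putting it together: ju.jugk.bch.djubk.kju.bjuhg.
Syllable 2 is /jugk/: onset /j/, nucleus /u/, coda /gk/.

j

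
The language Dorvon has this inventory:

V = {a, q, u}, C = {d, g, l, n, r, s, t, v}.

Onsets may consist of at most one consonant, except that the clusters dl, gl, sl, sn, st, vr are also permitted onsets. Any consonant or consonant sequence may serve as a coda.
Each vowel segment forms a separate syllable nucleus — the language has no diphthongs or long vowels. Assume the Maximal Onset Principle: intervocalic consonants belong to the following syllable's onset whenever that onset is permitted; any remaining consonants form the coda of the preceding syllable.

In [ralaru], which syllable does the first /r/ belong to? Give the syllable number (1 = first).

Vowels present: a, a, u; each is a nucleus, giving 3 syllables.
Between /a/ (V1) and /a/ (V2): /l/ → onset of the next syllable (single consonants are always licit onsets).
Between /a/ (V2) and /u/ (V3): /r/ is a single consonant, so it becomes the next onset.
Syllabification: ra.la.ru.
The first /r/ is in the onset of syllable 1 (/ra/).

1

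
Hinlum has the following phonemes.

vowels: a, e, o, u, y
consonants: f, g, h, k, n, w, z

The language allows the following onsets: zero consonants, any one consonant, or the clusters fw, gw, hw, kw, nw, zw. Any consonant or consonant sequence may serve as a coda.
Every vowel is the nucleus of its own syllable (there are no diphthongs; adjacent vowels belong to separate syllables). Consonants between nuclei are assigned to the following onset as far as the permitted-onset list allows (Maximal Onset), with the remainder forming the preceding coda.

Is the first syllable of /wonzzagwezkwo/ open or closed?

closed

The vowels are o, a, e, o — 4 nuclei, so 4 syllables.
σ1/σ2 boundary: cluster /nzz/ — the longest permitted-onset suffix is /z/; onset = /z/, preceding coda = /nz/.
σ2/σ3 boundary: cluster /gw/ — /gw/ is itself a permitted onset, so the whole cluster goes right; preceding coda = ∅.
σ3/σ4 boundary: /zkw/; trying suffixes from longest down, /kw/ is the first permitted one, so coda /z/ | onset /kw/.
Result: wonz.za.gwez.kwo.
Syllable 1 is /wonz/ with coda /nz/, so it is closed.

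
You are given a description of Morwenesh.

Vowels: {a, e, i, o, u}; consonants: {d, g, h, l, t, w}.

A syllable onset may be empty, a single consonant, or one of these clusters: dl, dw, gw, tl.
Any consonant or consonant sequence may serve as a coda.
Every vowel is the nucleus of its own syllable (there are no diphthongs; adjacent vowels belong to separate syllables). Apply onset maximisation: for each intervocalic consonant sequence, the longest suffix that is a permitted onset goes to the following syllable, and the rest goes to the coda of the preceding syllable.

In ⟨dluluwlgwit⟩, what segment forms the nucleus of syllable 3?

i

The vowels are u, u, i — 3 nuclei, so 3 syllables.
The third nucleus (vowel 3 from the left) is /i/.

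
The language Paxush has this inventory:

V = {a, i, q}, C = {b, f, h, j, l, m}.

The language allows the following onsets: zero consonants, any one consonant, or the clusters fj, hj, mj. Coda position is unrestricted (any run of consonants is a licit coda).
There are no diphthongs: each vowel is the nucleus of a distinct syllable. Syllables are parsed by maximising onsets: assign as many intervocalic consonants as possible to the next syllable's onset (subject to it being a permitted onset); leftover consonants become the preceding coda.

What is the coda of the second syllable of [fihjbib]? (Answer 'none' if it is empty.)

The vowels are i, i — 2 nuclei, so 2 syllables.
σ1/σ2 boundary: /hjb/ — longest licit onset from the right is /b/, leaving /hj/ as coda.
Result: fihj.bib.
Syllable 2 is /bib/: onset /b/, nucleus /i/, coda /b/.

b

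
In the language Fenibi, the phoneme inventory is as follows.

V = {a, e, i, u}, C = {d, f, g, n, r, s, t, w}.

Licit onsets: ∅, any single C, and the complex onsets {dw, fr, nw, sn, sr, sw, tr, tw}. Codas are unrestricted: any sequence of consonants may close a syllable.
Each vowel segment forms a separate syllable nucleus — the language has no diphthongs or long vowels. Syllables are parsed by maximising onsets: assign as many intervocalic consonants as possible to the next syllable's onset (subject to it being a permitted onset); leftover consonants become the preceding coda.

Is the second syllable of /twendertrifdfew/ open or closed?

The vowels are e, e, i, e — 4 nuclei, so 4 syllables.
Between /e/ (V1) and /e/ (V2): /nd/; trying suffixes from longest down, /d/ is the first permitted one, so coda /n/ | onset /d/.
Between /e/ (V2) and /i/ (V3): /rtr/; trying suffixes from longest down, /tr/ is the first permitted one, so coda /r/ | onset /tr/.
Between /i/ (V3) and /e/ (V4): cluster /fdf/ — the longest permitted-onset suffix is /f/; onset = /f/, preceding coda = /fd/.
Putting it together: twen.der.trifd.few.
Syllable 2 is /der/ with coda /r/, so it is closed.

closed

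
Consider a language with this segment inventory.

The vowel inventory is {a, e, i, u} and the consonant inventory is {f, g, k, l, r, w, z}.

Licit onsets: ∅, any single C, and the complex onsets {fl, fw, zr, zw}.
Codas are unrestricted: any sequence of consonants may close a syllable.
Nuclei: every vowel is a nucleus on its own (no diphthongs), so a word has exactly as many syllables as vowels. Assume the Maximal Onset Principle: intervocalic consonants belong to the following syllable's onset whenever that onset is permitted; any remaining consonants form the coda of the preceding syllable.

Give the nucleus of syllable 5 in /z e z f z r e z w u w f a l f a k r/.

a

The vowels are e, e, u, a, a — 5 nuclei, so 5 syllables.
The fifth nucleus (vowel 5 from the left) is /a/.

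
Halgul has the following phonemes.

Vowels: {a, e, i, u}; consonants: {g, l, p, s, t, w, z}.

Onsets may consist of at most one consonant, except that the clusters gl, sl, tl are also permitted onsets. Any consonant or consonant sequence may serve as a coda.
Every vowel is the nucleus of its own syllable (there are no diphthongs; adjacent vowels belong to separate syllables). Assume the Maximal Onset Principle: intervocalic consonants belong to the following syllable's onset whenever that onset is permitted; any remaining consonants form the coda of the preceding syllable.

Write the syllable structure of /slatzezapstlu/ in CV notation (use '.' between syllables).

CCVC.CV.CVCC.CCV

Nuclei (vowels): a, e, a, u → 4 syllables.
V1 /a/ – V2 /e/: /tz/; trying suffixes from longest down, /z/ is the first permitted one, so coda /t/ | onset /z/.
V2 /e/ – V3 /a/: just /z/ — single C goes to the following onset.
V3 /a/ – V4 /u/: /pstl/ splits as /ps/ + /tl/ (/tl/ is the longest suffix that is a licit onset).
Putting it together: slat.ze.zaps.tlu.
Mapping each syllable to C/V: /slat/ → CCVC, /ze/ → CV, /zaps/ → CVCC, /tlu/ → CCV.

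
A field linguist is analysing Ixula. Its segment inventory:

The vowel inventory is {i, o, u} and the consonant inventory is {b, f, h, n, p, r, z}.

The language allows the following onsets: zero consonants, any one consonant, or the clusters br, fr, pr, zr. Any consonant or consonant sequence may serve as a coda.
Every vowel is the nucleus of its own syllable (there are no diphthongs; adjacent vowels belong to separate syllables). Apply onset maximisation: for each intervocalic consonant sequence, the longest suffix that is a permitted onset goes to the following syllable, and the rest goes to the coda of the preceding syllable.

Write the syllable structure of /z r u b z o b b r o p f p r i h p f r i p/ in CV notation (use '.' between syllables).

The vowels are u, o, o, i, i — 5 nuclei, so 5 syllables.
σ1/σ2 boundary: /bz/; trying suffixes from longest down, /z/ is the first permitted one, so coda /b/ | onset /z/.
σ2/σ3 boundary: /bbr/; trying suffixes from longest down, /br/ is the first permitted one, so coda /b/ | onset /br/.
σ3/σ4 boundary: /pfpr/ splits as /pf/ + /pr/ (/pr/ is the longest suffix that is a licit onset).
σ4/σ5 boundary: cluster /hpfr/ — the longest permitted-onset suffix is /fr/; onset = /fr/, preceding coda = /hp/.
Syllabification: zrub.zob.bropf.prihp.frip.
Mapping each syllable to C/V: /zrub/ → CCVC, /zob/ → CVC, /bropf/ → CCVCC, /prihp/ → CCVCC, /frip/ → CCVC.

CCVC.CVC.CCVCC.CCVCC.CCVC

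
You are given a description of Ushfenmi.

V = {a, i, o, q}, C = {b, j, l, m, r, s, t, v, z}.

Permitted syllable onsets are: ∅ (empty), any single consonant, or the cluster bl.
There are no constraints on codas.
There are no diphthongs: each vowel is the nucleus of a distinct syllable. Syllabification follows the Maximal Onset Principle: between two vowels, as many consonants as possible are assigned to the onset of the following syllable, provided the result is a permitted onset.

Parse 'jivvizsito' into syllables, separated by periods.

jiv.viz.si.to

Nuclei (vowels): i, i, i, o → 4 syllables.
/i…i/ gap (V1→V2): /vv/ — longest licit onset from the right is /v/, leaving /v/ as coda.
/i…i/ gap (V2→V3): /zs/; trying suffixes from longest down, /s/ is the first permitted one, so coda /z/ | onset /s/.
/i…o/ gap (V3→V4): /t/ → onset of the next syllable (single consonants are always licit onsets).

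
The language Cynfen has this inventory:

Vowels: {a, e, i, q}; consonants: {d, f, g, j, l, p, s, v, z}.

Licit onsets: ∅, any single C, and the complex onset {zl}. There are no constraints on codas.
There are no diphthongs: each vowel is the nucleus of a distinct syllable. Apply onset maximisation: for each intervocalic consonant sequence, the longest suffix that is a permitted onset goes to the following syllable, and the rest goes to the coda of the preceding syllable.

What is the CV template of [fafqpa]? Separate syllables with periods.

Vowels present: a, q, a; each is a nucleus, giving 3 syllables.
/a…q/ gap (V1→V2): just /f/ — single C goes to the following onset.
/q…a/ gap (V2→V3): /p/ is a single consonant, so it becomes the next onset.
Syllabification: fa.fq.pa.
Mapping each syllable to C/V: /fa/ → CV, /fq/ → CV, /pa/ → CV.

CV.CV.CV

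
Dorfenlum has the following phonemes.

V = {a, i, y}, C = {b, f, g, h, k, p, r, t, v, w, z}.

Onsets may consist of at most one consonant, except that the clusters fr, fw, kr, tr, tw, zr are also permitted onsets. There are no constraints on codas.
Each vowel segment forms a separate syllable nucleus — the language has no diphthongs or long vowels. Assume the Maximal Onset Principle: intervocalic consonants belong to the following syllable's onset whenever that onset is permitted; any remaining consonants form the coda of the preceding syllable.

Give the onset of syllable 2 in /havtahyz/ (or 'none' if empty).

The vowels are a, a, y — 3 nuclei, so 3 syllables.
/a…a/ gap (V1→V2): cluster /vt/ — the longest permitted-onset suffix is /t/; onset = /t/, preceding coda = /v/.
/a…y/ gap (V2→V3): /h/ is a single consonant, so it becomes the next onset.
Syllabification: hav.ta.hyz.
Syllable 2 is /ta/: onset /t/, nucleus /a/, coda ∅.

t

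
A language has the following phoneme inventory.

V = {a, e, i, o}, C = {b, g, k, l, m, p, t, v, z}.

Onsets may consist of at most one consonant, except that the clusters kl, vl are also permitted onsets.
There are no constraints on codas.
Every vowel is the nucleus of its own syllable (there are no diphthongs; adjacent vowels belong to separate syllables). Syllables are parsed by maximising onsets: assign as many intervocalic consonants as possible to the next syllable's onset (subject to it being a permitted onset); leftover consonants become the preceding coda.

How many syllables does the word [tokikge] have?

Vowels present: o, i, e; each is a nucleus, giving 3 syllables.

3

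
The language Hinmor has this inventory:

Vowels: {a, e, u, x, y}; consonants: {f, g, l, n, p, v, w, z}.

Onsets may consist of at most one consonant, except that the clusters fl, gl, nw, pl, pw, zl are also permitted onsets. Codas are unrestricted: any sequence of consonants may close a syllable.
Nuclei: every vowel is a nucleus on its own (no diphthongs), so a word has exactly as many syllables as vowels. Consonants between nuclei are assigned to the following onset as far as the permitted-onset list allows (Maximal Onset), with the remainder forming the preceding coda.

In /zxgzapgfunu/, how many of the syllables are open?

2

Vowels present: x, a, u, u; each is a nucleus, giving 4 syllables.
Between /x/ (V1) and /a/ (V2): cluster /gz/ — the longest permitted-onset suffix is /z/; onset = /z/, preceding coda = /g/.
Between /a/ (V2) and /u/ (V3): /pgf/ splits as /pg/ + /f/ (/f/ is the longest suffix that is a licit onset).
Between /u/ (V3) and /u/ (V4): /n/ is a single consonant, so it becomes the next onset.
So the parse is zxg.zapg.fu.nu.
Classifying each syllable: /zxg/ (closed), /zapg/ (closed), /fu/ (open), /nu/ (open).
Open syllables: 2.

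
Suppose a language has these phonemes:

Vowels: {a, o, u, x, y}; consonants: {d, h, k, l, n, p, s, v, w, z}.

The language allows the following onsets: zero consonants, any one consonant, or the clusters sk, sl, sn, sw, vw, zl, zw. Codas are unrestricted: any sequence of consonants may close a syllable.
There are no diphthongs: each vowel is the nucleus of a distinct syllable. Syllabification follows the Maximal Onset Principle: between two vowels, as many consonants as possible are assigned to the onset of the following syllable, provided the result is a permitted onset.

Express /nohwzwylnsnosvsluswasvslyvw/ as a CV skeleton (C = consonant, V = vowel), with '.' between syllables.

Vowels present: o, y, o, u, a, y; each is a nucleus, giving 6 syllables.
σ1/σ2 boundary: /hwzw/ splits as /hw/ + /zw/ (/zw/ is the longest suffix that is a licit onset).
σ2/σ3 boundary: cluster /lnsn/ — the longest permitted-onset suffix is /sn/; onset = /sn/, preceding coda = /ln/.
σ3/σ4 boundary: /svsl/ splits as /sv/ + /sl/ (/sl/ is the longest suffix that is a licit onset).
σ4/σ5 boundary: /sw/ is a licit onset in full, so it all attaches to the next syllable.
σ5/σ6 boundary: /svsl/ splits as /sv/ + /sl/ (/sl/ is the longest suffix that is a licit onset).
Putting it together: nohw.zwyln.snosv.slu.swasv.slyvw.
Mapping each syllable to C/V: /nohw/ → CVCC, /zwyln/ → CCVCC, /snosv/ → CCVCC, /slu/ → CCV, /swasv/ → CCVCC, /slyvw/ → CCVCC.

CVCC.CCVCC.CCVCC.CCV.CCVCC.CCVCC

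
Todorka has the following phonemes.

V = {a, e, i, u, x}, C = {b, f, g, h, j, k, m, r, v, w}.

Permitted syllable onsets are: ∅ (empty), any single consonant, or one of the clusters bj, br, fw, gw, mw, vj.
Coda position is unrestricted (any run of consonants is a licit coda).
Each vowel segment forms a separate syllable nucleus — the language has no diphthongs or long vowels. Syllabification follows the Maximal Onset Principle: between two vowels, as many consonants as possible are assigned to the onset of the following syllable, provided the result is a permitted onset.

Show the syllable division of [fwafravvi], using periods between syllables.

fwaf.rav.vi

Nuclei (vowels): a, a, i → 3 syllables.
Between /a/ (V1) and /a/ (V2): cluster /fr/ — the longest permitted-onset suffix is /r/; onset = /r/, preceding coda = /f/.
Between /a/ (V2) and /i/ (V3): cluster /vv/ — the longest permitted-onset suffix is /v/; onset = /v/, preceding coda = /v/.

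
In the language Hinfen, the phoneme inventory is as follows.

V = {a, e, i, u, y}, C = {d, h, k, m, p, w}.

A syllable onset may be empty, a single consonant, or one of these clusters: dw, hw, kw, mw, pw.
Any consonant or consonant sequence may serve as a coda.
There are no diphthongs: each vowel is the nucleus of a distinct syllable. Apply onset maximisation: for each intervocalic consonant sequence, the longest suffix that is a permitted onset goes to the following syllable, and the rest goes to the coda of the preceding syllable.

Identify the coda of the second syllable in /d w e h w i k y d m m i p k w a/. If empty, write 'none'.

none

Vowels present: e, i, y, i, a; each is a nucleus, giving 5 syllables.
/e…i/ gap (V1→V2): /hw/ — entire cluster is a permitted onset → onset /hw/, coda ∅.
/i…y/ gap (V2→V3): /k/ is a single consonant, so it becomes the next onset.
/y…i/ gap (V3→V4): /dmm/ splits as /dm/ + /m/ (/m/ is the longest suffix that is a licit onset).
/i…a/ gap (V4→V5): /pkw/ splits as /p/ + /kw/ (/kw/ is the longest suffix that is a licit onset).
Result: dwe.hwi.kydm.mip.kwa.
Syllable 2 is /hwi/: onset /hw/, nucleus /i/, coda ∅.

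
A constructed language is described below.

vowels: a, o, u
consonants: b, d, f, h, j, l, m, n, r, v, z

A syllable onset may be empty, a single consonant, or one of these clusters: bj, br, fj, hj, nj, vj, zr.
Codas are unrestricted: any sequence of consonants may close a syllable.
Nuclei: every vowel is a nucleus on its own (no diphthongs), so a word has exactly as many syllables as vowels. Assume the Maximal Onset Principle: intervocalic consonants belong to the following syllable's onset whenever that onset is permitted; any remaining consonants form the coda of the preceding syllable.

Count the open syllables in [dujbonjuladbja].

Vowels present: u, o, u, a, a; each is a nucleus, giving 5 syllables.
V1 /u/ – V2 /o/: /jb/ splits as /j/ + /b/ (/b/ is the longest suffix that is a licit onset).
V2 /o/ – V3 /u/: /nj/ is a licit onset in full, so it all attaches to the next syllable.
V3 /u/ – V4 /a/: /l/ → onset of the next syllable (single consonants are always licit onsets).
V4 /a/ – V5 /a/: /dbj/ — longest licit onset from the right is /bj/, leaving /d/ as coda.
Syllabification: duj.bo.nju.lad.bja.
Classifying each syllable: /duj/ (closed), /bo/ (open), /nju/ (open), /lad/ (closed), /bja/ (open).
Open syllables: 3.

3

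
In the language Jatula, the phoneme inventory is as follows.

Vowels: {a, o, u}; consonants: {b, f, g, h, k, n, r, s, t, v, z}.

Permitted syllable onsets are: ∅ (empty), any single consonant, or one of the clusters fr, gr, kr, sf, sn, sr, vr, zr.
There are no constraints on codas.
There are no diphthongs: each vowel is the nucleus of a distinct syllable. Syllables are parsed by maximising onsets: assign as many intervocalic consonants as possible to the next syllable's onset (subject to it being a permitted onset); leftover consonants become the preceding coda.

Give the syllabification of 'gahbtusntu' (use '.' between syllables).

gahb.tusn.tu

Nuclei (vowels): a, u, u → 3 syllables.
/a…u/ gap (V1→V2): cluster /hbt/ — the longest permitted-onset suffix is /t/; onset = /t/, preceding coda = /hb/.
/u…u/ gap (V2→V3): /snt/; trying suffixes from longest down, /t/ is the first permitted one, so coda /sn/ | onset /t/.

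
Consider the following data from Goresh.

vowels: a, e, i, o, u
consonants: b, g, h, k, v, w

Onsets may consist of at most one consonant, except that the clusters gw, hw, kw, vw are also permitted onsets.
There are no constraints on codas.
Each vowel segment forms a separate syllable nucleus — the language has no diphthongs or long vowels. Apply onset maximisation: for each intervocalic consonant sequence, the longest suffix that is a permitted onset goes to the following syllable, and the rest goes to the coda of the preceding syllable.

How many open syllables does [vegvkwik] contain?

0

Vowels present: e, i; each is a nucleus, giving 2 syllables.
V1 /e/ – V2 /i/: cluster /gvkw/ — the longest permitted-onset suffix is /kw/; onset = /kw/, preceding coda = /gv/.
So the parse is vegv.kwik.
Classifying each syllable: /vegv/ (closed), /kwik/ (closed).
Open syllables: 0.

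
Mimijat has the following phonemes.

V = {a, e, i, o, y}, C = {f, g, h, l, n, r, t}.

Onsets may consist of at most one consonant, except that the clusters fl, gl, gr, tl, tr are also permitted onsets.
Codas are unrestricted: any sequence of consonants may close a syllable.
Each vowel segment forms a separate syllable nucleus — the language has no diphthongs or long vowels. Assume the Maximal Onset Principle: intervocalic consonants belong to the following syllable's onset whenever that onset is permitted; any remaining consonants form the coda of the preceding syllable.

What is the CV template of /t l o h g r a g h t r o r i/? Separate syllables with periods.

CCVC.CCVCC.CCV.CV

The vowels are o, a, o, i — 4 nuclei, so 4 syllables.
σ1/σ2 boundary: cluster /hgr/ — the longest permitted-onset suffix is /gr/; onset = /gr/, preceding coda = /h/.
σ2/σ3 boundary: /ghtr/; trying suffixes from longest down, /tr/ is the first permitted one, so coda /gh/ | onset /tr/.
σ3/σ4 boundary: just /r/ — single C goes to the following onset.
Putting it together: tloh.gragh.tro.ri.
Mapping each syllable to C/V: /tloh/ → CCVC, /gragh/ → CCVCC, /tro/ → CCV, /ri/ → CV.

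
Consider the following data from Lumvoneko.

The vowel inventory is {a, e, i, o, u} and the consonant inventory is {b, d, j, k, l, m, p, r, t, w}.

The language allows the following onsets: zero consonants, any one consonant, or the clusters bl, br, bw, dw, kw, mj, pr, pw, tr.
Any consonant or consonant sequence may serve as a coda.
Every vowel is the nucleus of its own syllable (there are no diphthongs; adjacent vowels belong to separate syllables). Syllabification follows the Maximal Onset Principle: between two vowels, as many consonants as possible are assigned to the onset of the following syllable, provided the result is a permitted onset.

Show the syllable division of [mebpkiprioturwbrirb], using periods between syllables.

The vowels are e, i, i, o, u, i — 6 nuclei, so 6 syllables.
/e…i/ gap (V1→V2): /bpk/ splits as /bp/ + /k/ (/k/ is the longest suffix that is a licit onset).
/i…i/ gap (V2→V3): cluster /pr/ — /pr/ is itself a permitted onset, so the whole cluster goes right; preceding coda = ∅.
/i…o/ gap (V3→V4): no consonants, so the boundary falls immediately after /i/.
/o…u/ gap (V4→V5): just /t/ — single C goes to the following onset.
/u…i/ gap (V5→V6): /rwbr/ — longest licit onset from the right is /br/, leaving /rw/ as coda.

mebp.ki.pri.o.turw.brirb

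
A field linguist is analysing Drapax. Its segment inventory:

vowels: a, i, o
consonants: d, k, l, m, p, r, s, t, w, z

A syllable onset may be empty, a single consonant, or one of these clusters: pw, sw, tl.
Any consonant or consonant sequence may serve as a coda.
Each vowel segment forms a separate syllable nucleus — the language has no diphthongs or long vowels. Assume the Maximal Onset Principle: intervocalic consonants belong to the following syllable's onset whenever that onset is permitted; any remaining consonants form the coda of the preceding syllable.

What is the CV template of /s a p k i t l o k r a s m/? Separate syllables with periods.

CVC.CV.CCVC.CVCC

The vowels are a, i, o, a — 4 nuclei, so 4 syllables.
V1 /a/ – V2 /i/: /pk/ — longest licit onset from the right is /k/, leaving /p/ as coda.
V2 /i/ – V3 /o/: cluster /tl/ — /tl/ is itself a permitted onset, so the whole cluster goes right; preceding coda = ∅.
V3 /o/ – V4 /a/: /kr/ — longest licit onset from the right is /r/, leaving /k/ as coda.
Result: sap.ki.tlok.rasm.
Mapping each syllable to C/V: /sap/ → CVC, /ki/ → CV, /tlok/ → CCVC, /rasm/ → CVCC.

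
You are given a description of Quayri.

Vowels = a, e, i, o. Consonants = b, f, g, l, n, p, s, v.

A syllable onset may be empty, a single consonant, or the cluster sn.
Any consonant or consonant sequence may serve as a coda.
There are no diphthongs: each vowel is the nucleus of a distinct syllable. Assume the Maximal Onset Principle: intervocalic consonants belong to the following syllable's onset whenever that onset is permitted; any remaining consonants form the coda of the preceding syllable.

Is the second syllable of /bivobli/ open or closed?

closed

The vowels are i, o, i — 3 nuclei, so 3 syllables.
Between /i/ (V1) and /o/ (V2): /v/ is a single consonant, so it becomes the next onset.
Between /o/ (V2) and /i/ (V3): cluster /bl/ — the longest permitted-onset suffix is /l/; onset = /l/, preceding coda = /b/.
Syllabification: bi.vob.li.
Syllable 2 is /vob/ with coda /b/, so it is closed.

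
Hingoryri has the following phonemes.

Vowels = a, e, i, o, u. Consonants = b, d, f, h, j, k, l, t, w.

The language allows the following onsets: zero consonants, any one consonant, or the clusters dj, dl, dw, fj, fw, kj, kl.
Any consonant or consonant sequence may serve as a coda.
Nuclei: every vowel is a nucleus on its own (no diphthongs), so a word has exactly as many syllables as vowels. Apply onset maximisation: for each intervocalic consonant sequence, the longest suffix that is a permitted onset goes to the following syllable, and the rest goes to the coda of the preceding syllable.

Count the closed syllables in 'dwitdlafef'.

2

The vowels are i, a, e — 3 nuclei, so 3 syllables.
Between /i/ (V1) and /a/ (V2): /tdl/ splits as /t/ + /dl/ (/dl/ is the longest suffix that is a licit onset).
Between /a/ (V2) and /e/ (V3): just /f/ — single C goes to the following onset.
So the parse is dwit.dla.fef.
Classifying each syllable: /dwit/ (closed), /dla/ (open), /fef/ (closed).
Closed syllables: 2.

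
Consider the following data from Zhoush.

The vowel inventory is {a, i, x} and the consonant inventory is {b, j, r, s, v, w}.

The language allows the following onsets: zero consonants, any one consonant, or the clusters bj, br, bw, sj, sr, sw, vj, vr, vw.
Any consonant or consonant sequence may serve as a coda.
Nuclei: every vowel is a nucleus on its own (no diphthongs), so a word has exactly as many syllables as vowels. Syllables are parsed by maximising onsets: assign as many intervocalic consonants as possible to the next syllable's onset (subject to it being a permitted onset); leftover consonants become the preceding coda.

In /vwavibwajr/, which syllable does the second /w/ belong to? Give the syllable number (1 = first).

The vowels are a, i, a — 3 nuclei, so 3 syllables.
σ1/σ2 boundary: /v/ → onset of the next syllable (single consonants are always licit onsets).
σ2/σ3 boundary: /bw/ — entire cluster is a permitted onset → onset /bw/, coda ∅.
Putting it together: vwa.vi.bwajr.
The second /w/ is in the onset of syllable 3 (/bwajr/).

3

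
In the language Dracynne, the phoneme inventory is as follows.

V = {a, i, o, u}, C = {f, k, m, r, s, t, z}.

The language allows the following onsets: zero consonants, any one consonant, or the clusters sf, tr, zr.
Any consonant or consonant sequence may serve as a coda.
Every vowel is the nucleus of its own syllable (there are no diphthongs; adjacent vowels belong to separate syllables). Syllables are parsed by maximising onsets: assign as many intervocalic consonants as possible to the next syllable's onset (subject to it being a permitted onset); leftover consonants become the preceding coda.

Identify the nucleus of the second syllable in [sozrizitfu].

Vowels present: o, i, i, u; each is a nucleus, giving 4 syllables.
The second nucleus (vowel 2 from the left) is /i/.

i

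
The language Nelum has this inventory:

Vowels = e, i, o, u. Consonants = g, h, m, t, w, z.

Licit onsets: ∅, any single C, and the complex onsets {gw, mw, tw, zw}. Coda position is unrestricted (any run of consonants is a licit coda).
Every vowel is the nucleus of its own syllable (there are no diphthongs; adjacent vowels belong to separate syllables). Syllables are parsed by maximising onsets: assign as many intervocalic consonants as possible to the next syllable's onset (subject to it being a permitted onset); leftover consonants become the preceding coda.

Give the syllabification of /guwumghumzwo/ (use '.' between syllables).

Vowels present: u, u, u, o; each is a nucleus, giving 4 syllables.
V1 /u/ – V2 /u/: /w/ is a single consonant, so it becomes the next onset.
V2 /u/ – V3 /u/: /mgh/ splits as /mg/ + /h/ (/h/ is the longest suffix that is a licit onset).
V3 /u/ – V4 /o/: /mzw/ splits as /m/ + /zw/ (/zw/ is the longest suffix that is a licit onset).

gu.wumg.hum.zwo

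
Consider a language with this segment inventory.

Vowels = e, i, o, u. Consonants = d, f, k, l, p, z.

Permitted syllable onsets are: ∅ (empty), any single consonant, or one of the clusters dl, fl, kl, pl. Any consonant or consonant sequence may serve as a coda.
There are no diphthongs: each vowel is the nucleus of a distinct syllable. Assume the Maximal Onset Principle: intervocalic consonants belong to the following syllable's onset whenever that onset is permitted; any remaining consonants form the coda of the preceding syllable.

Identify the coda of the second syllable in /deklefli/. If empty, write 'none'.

none

Vowels present: e, e, i; each is a nucleus, giving 3 syllables.
Between /e/ (V1) and /e/ (V2): /kl/ is a licit onset in full, so it all attaches to the next syllable.
Between /e/ (V2) and /i/ (V3): cluster /fl/ — /fl/ is itself a permitted onset, so the whole cluster goes right; preceding coda = ∅.
So the parse is de.kle.fli.
Syllable 2 is /kle/: onset /kl/, nucleus /e/, coda ∅.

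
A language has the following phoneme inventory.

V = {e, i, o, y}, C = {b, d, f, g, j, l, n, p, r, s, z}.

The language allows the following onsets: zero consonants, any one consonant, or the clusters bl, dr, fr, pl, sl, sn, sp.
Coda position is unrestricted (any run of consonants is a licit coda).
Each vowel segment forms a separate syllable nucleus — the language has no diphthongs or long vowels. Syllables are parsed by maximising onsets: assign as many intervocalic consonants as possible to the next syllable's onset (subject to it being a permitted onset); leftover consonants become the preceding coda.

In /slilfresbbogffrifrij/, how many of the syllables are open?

Vowels present: i, e, o, i, i; each is a nucleus, giving 5 syllables.
Between /i/ (V1) and /e/ (V2): /lfr/; trying suffixes from longest down, /fr/ is the first permitted one, so coda /l/ | onset /fr/.
Between /e/ (V2) and /o/ (V3): /sbb/ splits as /sb/ + /b/ (/b/ is the longest suffix that is a licit onset).
Between /o/ (V3) and /i/ (V4): /gffr/ — longest licit onset from the right is /fr/, leaving /gf/ as coda.
Between /i/ (V4) and /i/ (V5): /fr/ is a licit onset in full, so it all attaches to the next syllable.
Syllabification: slil.fresb.bogf.fri.frij.
Classifying each syllable: /slil/ (closed), /fresb/ (closed), /bogf/ (closed), /fri/ (open), /frij/ (closed).
Open syllables: 1.

1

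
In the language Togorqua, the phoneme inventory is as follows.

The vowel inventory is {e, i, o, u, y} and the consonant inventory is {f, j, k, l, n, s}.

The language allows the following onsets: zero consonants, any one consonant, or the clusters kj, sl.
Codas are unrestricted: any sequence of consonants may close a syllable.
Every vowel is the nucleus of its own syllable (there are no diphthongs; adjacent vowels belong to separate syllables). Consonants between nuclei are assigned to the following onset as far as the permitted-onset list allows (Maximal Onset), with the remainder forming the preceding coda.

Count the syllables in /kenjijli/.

3

Nuclei (vowels): e, i, i → 3 syllables.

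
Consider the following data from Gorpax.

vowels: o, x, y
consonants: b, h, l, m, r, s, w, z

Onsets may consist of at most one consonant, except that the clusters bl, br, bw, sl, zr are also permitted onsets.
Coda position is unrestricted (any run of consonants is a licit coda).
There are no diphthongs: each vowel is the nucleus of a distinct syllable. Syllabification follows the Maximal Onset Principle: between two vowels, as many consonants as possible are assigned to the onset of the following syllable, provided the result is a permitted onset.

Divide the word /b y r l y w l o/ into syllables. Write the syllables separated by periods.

byr.lyw.lo

Nuclei (vowels): y, y, o → 3 syllables.
/y…y/ gap (V1→V2): /rl/ splits as /r/ + /l/ (/l/ is the longest suffix that is a licit onset).
/y…o/ gap (V2→V3): /wl/ splits as /w/ + /l/ (/l/ is the longest suffix that is a licit onset).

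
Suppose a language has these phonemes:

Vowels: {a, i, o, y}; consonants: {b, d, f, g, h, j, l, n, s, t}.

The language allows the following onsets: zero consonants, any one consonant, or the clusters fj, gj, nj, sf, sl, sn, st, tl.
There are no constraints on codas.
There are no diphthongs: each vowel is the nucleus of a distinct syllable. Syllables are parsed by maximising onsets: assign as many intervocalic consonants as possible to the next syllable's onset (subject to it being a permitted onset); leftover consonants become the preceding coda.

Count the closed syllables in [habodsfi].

1

The vowels are a, o, i — 3 nuclei, so 3 syllables.
σ1/σ2 boundary: /b/ → onset of the next syllable (single consonants are always licit onsets).
σ2/σ3 boundary: /dsf/ — longest licit onset from the right is /sf/, leaving /d/ as coda.
Syllabification: ha.bod.sfi.
Classifying each syllable: /ha/ (open), /bod/ (closed), /sfi/ (open).
Closed syllables: 1.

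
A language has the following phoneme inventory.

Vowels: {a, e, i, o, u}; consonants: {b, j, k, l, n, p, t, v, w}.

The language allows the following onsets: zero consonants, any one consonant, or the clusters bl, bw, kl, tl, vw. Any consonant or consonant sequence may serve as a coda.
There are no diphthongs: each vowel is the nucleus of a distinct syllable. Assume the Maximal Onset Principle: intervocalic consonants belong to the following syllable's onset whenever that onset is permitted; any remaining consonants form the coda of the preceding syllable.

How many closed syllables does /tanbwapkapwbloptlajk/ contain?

The vowels are a, a, a, o, a — 5 nuclei, so 5 syllables.
σ1/σ2 boundary: cluster /nbw/ — the longest permitted-onset suffix is /bw/; onset = /bw/, preceding coda = /n/.
σ2/σ3 boundary: cluster /pk/ — the longest permitted-onset suffix is /k/; onset = /k/, preceding coda = /p/.
σ3/σ4 boundary: cluster /pwbl/ — the longest permitted-onset suffix is /bl/; onset = /bl/, preceding coda = /pw/.
σ4/σ5 boundary: /ptl/; trying suffixes from longest down, /tl/ is the first permitted one, so coda /p/ | onset /tl/.
Putting it together: tan.bwap.kapw.blop.tlajk.
Classifying each syllable: /tan/ (closed), /bwap/ (closed), /kapw/ (closed), /blop/ (closed), /tlajk/ (closed).
Closed syllables: 5.

5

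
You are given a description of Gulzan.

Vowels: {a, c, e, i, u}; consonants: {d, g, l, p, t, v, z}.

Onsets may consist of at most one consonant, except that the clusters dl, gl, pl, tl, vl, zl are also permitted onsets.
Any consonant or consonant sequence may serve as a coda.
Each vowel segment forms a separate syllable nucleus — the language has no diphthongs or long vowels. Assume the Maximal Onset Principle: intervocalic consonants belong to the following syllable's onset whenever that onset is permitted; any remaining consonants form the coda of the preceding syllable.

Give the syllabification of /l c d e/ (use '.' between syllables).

lc.de

Vowels present: c, e; each is a nucleus, giving 2 syllables.
V1 /c/ – V2 /e/: /d/ is a single consonant, so it becomes the next onset.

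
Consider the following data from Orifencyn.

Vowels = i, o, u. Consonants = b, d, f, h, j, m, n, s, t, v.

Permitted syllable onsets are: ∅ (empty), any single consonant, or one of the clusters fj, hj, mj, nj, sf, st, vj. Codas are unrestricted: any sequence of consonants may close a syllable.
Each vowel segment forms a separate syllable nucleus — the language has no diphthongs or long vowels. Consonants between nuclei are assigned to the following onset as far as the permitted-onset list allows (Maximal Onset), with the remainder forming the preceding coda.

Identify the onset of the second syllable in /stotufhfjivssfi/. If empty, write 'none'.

The vowels are o, u, i, i — 4 nuclei, so 4 syllables.
V1 /o/ – V2 /u/: /t/ → onset of the next syllable (single consonants are always licit onsets).
V2 /u/ – V3 /i/: /fhfj/ splits as /fh/ + /fj/ (/fj/ is the longest suffix that is a licit onset).
V3 /i/ – V4 /i/: /vssf/ splits as /vs/ + /sf/ (/sf/ is the longest suffix that is a licit onset).
Result: sto.tufh.fjivs.sfi.
Syllable 2 is /tufh/: onset /t/, nucleus /u/, coda /fh/.

t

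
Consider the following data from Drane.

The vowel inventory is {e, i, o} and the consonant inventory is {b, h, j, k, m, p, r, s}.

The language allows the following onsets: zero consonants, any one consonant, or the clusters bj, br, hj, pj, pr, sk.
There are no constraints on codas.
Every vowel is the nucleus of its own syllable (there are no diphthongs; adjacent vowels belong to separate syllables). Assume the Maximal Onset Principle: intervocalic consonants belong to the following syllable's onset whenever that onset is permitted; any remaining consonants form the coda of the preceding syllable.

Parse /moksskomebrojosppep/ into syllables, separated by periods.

The vowels are o, o, e, o, o, e — 6 nuclei, so 6 syllables.
σ1/σ2 boundary: /kssk/ splits as /ks/ + /sk/ (/sk/ is the longest suffix that is a licit onset).
σ2/σ3 boundary: /m/ → onset of the next syllable (single consonants are always licit onsets).
σ3/σ4 boundary: /br/ is a licit onset in full, so it all attaches to the next syllable.
σ4/σ5 boundary: /j/ → onset of the next syllable (single consonants are always licit onsets).
σ5/σ6 boundary: /spp/; trying suffixes from longest down, /p/ is the first permitted one, so coda /sp/ | onset /p/.

moks.sko.me.bro.josp.pep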